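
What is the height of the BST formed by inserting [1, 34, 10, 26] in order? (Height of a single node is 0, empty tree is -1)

Insertion order: [1, 34, 10, 26]
Tree (level-order array): [1, None, 34, 10, None, None, 26]
Compute height bottom-up (empty subtree = -1):
  height(26) = 1 + max(-1, -1) = 0
  height(10) = 1 + max(-1, 0) = 1
  height(34) = 1 + max(1, -1) = 2
  height(1) = 1 + max(-1, 2) = 3
Height = 3


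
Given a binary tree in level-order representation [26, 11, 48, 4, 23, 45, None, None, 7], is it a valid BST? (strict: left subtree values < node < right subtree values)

Level-order array: [26, 11, 48, 4, 23, 45, None, None, 7]
Validate using subtree bounds (lo, hi): at each node, require lo < value < hi,
then recurse left with hi=value and right with lo=value.
Preorder trace (stopping at first violation):
  at node 26 with bounds (-inf, +inf): OK
  at node 11 with bounds (-inf, 26): OK
  at node 4 with bounds (-inf, 11): OK
  at node 7 with bounds (4, 11): OK
  at node 23 with bounds (11, 26): OK
  at node 48 with bounds (26, +inf): OK
  at node 45 with bounds (26, 48): OK
No violation found at any node.
Result: Valid BST


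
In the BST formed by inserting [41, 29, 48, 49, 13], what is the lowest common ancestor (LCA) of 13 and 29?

Tree insertion order: [41, 29, 48, 49, 13]
Tree (level-order array): [41, 29, 48, 13, None, None, 49]
In a BST, the LCA of p=13, q=29 is the first node v on the
root-to-leaf path with p <= v <= q (go left if both < v, right if both > v).
Walk from root:
  at 41: both 13 and 29 < 41, go left
  at 29: 13 <= 29 <= 29, this is the LCA
LCA = 29


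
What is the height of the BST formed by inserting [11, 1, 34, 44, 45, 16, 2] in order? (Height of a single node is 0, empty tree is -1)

Insertion order: [11, 1, 34, 44, 45, 16, 2]
Tree (level-order array): [11, 1, 34, None, 2, 16, 44, None, None, None, None, None, 45]
Compute height bottom-up (empty subtree = -1):
  height(2) = 1 + max(-1, -1) = 0
  height(1) = 1 + max(-1, 0) = 1
  height(16) = 1 + max(-1, -1) = 0
  height(45) = 1 + max(-1, -1) = 0
  height(44) = 1 + max(-1, 0) = 1
  height(34) = 1 + max(0, 1) = 2
  height(11) = 1 + max(1, 2) = 3
Height = 3


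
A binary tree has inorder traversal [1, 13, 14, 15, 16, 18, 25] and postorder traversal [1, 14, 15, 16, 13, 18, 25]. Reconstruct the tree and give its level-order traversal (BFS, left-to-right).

Inorder:   [1, 13, 14, 15, 16, 18, 25]
Postorder: [1, 14, 15, 16, 13, 18, 25]
Algorithm: postorder visits root last, so walk postorder right-to-left;
each value is the root of the current inorder slice — split it at that
value, recurse on the right subtree first, then the left.
Recursive splits:
  root=25; inorder splits into left=[1, 13, 14, 15, 16, 18], right=[]
  root=18; inorder splits into left=[1, 13, 14, 15, 16], right=[]
  root=13; inorder splits into left=[1], right=[14, 15, 16]
  root=16; inorder splits into left=[14, 15], right=[]
  root=15; inorder splits into left=[14], right=[]
  root=14; inorder splits into left=[], right=[]
  root=1; inorder splits into left=[], right=[]
Reconstructed level-order: [25, 18, 13, 1, 16, 15, 14]


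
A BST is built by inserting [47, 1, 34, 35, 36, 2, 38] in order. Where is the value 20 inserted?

Starting tree (level order): [47, 1, None, None, 34, 2, 35, None, None, None, 36, None, 38]
Insertion path: 47 -> 1 -> 34 -> 2
Result: insert 20 as right child of 2
Final tree (level order): [47, 1, None, None, 34, 2, 35, None, 20, None, 36, None, None, None, 38]


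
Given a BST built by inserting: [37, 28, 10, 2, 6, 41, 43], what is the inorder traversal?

Tree insertion order: [37, 28, 10, 2, 6, 41, 43]
Tree (level-order array): [37, 28, 41, 10, None, None, 43, 2, None, None, None, None, 6]
Inorder traversal: [2, 6, 10, 28, 37, 41, 43]


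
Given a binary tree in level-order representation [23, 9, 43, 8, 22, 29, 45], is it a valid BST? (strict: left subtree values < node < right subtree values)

Level-order array: [23, 9, 43, 8, 22, 29, 45]
Validate using subtree bounds (lo, hi): at each node, require lo < value < hi,
then recurse left with hi=value and right with lo=value.
Preorder trace (stopping at first violation):
  at node 23 with bounds (-inf, +inf): OK
  at node 9 with bounds (-inf, 23): OK
  at node 8 with bounds (-inf, 9): OK
  at node 22 with bounds (9, 23): OK
  at node 43 with bounds (23, +inf): OK
  at node 29 with bounds (23, 43): OK
  at node 45 with bounds (43, +inf): OK
No violation found at any node.
Result: Valid BST


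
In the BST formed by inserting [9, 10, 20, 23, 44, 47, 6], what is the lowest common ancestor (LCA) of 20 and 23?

Tree insertion order: [9, 10, 20, 23, 44, 47, 6]
Tree (level-order array): [9, 6, 10, None, None, None, 20, None, 23, None, 44, None, 47]
In a BST, the LCA of p=20, q=23 is the first node v on the
root-to-leaf path with p <= v <= q (go left if both < v, right if both > v).
Walk from root:
  at 9: both 20 and 23 > 9, go right
  at 10: both 20 and 23 > 10, go right
  at 20: 20 <= 20 <= 23, this is the LCA
LCA = 20


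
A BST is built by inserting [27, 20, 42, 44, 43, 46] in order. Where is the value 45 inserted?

Starting tree (level order): [27, 20, 42, None, None, None, 44, 43, 46]
Insertion path: 27 -> 42 -> 44 -> 46
Result: insert 45 as left child of 46
Final tree (level order): [27, 20, 42, None, None, None, 44, 43, 46, None, None, 45]


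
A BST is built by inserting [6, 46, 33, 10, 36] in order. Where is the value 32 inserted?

Starting tree (level order): [6, None, 46, 33, None, 10, 36]
Insertion path: 6 -> 46 -> 33 -> 10
Result: insert 32 as right child of 10
Final tree (level order): [6, None, 46, 33, None, 10, 36, None, 32]


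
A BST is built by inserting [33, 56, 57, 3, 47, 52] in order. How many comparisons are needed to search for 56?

Search path for 56: 33 -> 56
Found: True
Comparisons: 2


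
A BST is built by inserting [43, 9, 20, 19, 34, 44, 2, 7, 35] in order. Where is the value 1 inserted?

Starting tree (level order): [43, 9, 44, 2, 20, None, None, None, 7, 19, 34, None, None, None, None, None, 35]
Insertion path: 43 -> 9 -> 2
Result: insert 1 as left child of 2
Final tree (level order): [43, 9, 44, 2, 20, None, None, 1, 7, 19, 34, None, None, None, None, None, None, None, 35]


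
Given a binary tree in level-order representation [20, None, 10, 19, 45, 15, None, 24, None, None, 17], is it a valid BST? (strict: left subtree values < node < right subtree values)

Level-order array: [20, None, 10, 19, 45, 15, None, 24, None, None, 17]
Validate using subtree bounds (lo, hi): at each node, require lo < value < hi,
then recurse left with hi=value and right with lo=value.
Preorder trace (stopping at first violation):
  at node 20 with bounds (-inf, +inf): OK
  at node 10 with bounds (20, +inf): VIOLATION
Node 10 violates its bound: not (20 < 10 < +inf).
Result: Not a valid BST


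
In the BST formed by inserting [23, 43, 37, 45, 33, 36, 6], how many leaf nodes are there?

Tree built from: [23, 43, 37, 45, 33, 36, 6]
Tree (level-order array): [23, 6, 43, None, None, 37, 45, 33, None, None, None, None, 36]
Rule: A leaf has 0 children.
Per-node child counts:
  node 23: 2 child(ren)
  node 6: 0 child(ren)
  node 43: 2 child(ren)
  node 37: 1 child(ren)
  node 33: 1 child(ren)
  node 36: 0 child(ren)
  node 45: 0 child(ren)
Matching nodes: [6, 36, 45]
Count of leaf nodes: 3


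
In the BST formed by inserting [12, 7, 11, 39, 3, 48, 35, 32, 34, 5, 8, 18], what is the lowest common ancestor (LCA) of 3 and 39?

Tree insertion order: [12, 7, 11, 39, 3, 48, 35, 32, 34, 5, 8, 18]
Tree (level-order array): [12, 7, 39, 3, 11, 35, 48, None, 5, 8, None, 32, None, None, None, None, None, None, None, 18, 34]
In a BST, the LCA of p=3, q=39 is the first node v on the
root-to-leaf path with p <= v <= q (go left if both < v, right if both > v).
Walk from root:
  at 12: 3 <= 12 <= 39, this is the LCA
LCA = 12


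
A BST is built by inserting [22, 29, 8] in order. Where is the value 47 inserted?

Starting tree (level order): [22, 8, 29]
Insertion path: 22 -> 29
Result: insert 47 as right child of 29
Final tree (level order): [22, 8, 29, None, None, None, 47]


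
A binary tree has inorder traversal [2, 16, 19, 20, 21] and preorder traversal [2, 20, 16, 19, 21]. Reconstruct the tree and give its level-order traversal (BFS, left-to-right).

Inorder:  [2, 16, 19, 20, 21]
Preorder: [2, 20, 16, 19, 21]
Algorithm: preorder visits root first, so consume preorder in order;
for each root, split the current inorder slice at that value into
left-subtree inorder and right-subtree inorder, then recurse.
Recursive splits:
  root=2; inorder splits into left=[], right=[16, 19, 20, 21]
  root=20; inorder splits into left=[16, 19], right=[21]
  root=16; inorder splits into left=[], right=[19]
  root=19; inorder splits into left=[], right=[]
  root=21; inorder splits into left=[], right=[]
Reconstructed level-order: [2, 20, 16, 21, 19]


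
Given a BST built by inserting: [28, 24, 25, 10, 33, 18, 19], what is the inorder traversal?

Tree insertion order: [28, 24, 25, 10, 33, 18, 19]
Tree (level-order array): [28, 24, 33, 10, 25, None, None, None, 18, None, None, None, 19]
Inorder traversal: [10, 18, 19, 24, 25, 28, 33]


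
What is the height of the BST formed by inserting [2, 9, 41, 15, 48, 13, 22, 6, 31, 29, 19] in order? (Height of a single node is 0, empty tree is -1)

Insertion order: [2, 9, 41, 15, 48, 13, 22, 6, 31, 29, 19]
Tree (level-order array): [2, None, 9, 6, 41, None, None, 15, 48, 13, 22, None, None, None, None, 19, 31, None, None, 29]
Compute height bottom-up (empty subtree = -1):
  height(6) = 1 + max(-1, -1) = 0
  height(13) = 1 + max(-1, -1) = 0
  height(19) = 1 + max(-1, -1) = 0
  height(29) = 1 + max(-1, -1) = 0
  height(31) = 1 + max(0, -1) = 1
  height(22) = 1 + max(0, 1) = 2
  height(15) = 1 + max(0, 2) = 3
  height(48) = 1 + max(-1, -1) = 0
  height(41) = 1 + max(3, 0) = 4
  height(9) = 1 + max(0, 4) = 5
  height(2) = 1 + max(-1, 5) = 6
Height = 6


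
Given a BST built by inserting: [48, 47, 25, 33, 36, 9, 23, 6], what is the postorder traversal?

Tree insertion order: [48, 47, 25, 33, 36, 9, 23, 6]
Tree (level-order array): [48, 47, None, 25, None, 9, 33, 6, 23, None, 36]
Postorder traversal: [6, 23, 9, 36, 33, 25, 47, 48]


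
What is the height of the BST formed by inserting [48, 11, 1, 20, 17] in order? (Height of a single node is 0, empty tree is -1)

Insertion order: [48, 11, 1, 20, 17]
Tree (level-order array): [48, 11, None, 1, 20, None, None, 17]
Compute height bottom-up (empty subtree = -1):
  height(1) = 1 + max(-1, -1) = 0
  height(17) = 1 + max(-1, -1) = 0
  height(20) = 1 + max(0, -1) = 1
  height(11) = 1 + max(0, 1) = 2
  height(48) = 1 + max(2, -1) = 3
Height = 3


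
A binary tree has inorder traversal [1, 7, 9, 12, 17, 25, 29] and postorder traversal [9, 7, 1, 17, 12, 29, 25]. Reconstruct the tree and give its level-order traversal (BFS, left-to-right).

Inorder:   [1, 7, 9, 12, 17, 25, 29]
Postorder: [9, 7, 1, 17, 12, 29, 25]
Algorithm: postorder visits root last, so walk postorder right-to-left;
each value is the root of the current inorder slice — split it at that
value, recurse on the right subtree first, then the left.
Recursive splits:
  root=25; inorder splits into left=[1, 7, 9, 12, 17], right=[29]
  root=29; inorder splits into left=[], right=[]
  root=12; inorder splits into left=[1, 7, 9], right=[17]
  root=17; inorder splits into left=[], right=[]
  root=1; inorder splits into left=[], right=[7, 9]
  root=7; inorder splits into left=[], right=[9]
  root=9; inorder splits into left=[], right=[]
Reconstructed level-order: [25, 12, 29, 1, 17, 7, 9]


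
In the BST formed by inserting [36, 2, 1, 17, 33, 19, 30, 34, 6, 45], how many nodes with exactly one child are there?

Tree built from: [36, 2, 1, 17, 33, 19, 30, 34, 6, 45]
Tree (level-order array): [36, 2, 45, 1, 17, None, None, None, None, 6, 33, None, None, 19, 34, None, 30]
Rule: These are nodes with exactly 1 non-null child.
Per-node child counts:
  node 36: 2 child(ren)
  node 2: 2 child(ren)
  node 1: 0 child(ren)
  node 17: 2 child(ren)
  node 6: 0 child(ren)
  node 33: 2 child(ren)
  node 19: 1 child(ren)
  node 30: 0 child(ren)
  node 34: 0 child(ren)
  node 45: 0 child(ren)
Matching nodes: [19]
Count of nodes with exactly one child: 1


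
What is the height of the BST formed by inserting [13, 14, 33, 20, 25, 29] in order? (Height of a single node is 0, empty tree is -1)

Insertion order: [13, 14, 33, 20, 25, 29]
Tree (level-order array): [13, None, 14, None, 33, 20, None, None, 25, None, 29]
Compute height bottom-up (empty subtree = -1):
  height(29) = 1 + max(-1, -1) = 0
  height(25) = 1 + max(-1, 0) = 1
  height(20) = 1 + max(-1, 1) = 2
  height(33) = 1 + max(2, -1) = 3
  height(14) = 1 + max(-1, 3) = 4
  height(13) = 1 + max(-1, 4) = 5
Height = 5


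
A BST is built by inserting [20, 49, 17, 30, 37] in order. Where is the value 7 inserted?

Starting tree (level order): [20, 17, 49, None, None, 30, None, None, 37]
Insertion path: 20 -> 17
Result: insert 7 as left child of 17
Final tree (level order): [20, 17, 49, 7, None, 30, None, None, None, None, 37]


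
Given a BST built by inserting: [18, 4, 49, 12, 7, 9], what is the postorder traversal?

Tree insertion order: [18, 4, 49, 12, 7, 9]
Tree (level-order array): [18, 4, 49, None, 12, None, None, 7, None, None, 9]
Postorder traversal: [9, 7, 12, 4, 49, 18]


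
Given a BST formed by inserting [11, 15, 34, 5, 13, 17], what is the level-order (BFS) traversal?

Tree insertion order: [11, 15, 34, 5, 13, 17]
Tree (level-order array): [11, 5, 15, None, None, 13, 34, None, None, 17]
BFS from the root, enqueuing left then right child of each popped node:
  queue [11] -> pop 11, enqueue [5, 15], visited so far: [11]
  queue [5, 15] -> pop 5, enqueue [none], visited so far: [11, 5]
  queue [15] -> pop 15, enqueue [13, 34], visited so far: [11, 5, 15]
  queue [13, 34] -> pop 13, enqueue [none], visited so far: [11, 5, 15, 13]
  queue [34] -> pop 34, enqueue [17], visited so far: [11, 5, 15, 13, 34]
  queue [17] -> pop 17, enqueue [none], visited so far: [11, 5, 15, 13, 34, 17]
Result: [11, 5, 15, 13, 34, 17]


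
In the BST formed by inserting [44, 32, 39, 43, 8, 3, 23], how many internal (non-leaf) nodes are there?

Tree built from: [44, 32, 39, 43, 8, 3, 23]
Tree (level-order array): [44, 32, None, 8, 39, 3, 23, None, 43]
Rule: An internal node has at least one child.
Per-node child counts:
  node 44: 1 child(ren)
  node 32: 2 child(ren)
  node 8: 2 child(ren)
  node 3: 0 child(ren)
  node 23: 0 child(ren)
  node 39: 1 child(ren)
  node 43: 0 child(ren)
Matching nodes: [44, 32, 8, 39]
Count of internal (non-leaf) nodes: 4


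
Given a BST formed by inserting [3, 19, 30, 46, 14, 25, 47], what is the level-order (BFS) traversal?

Tree insertion order: [3, 19, 30, 46, 14, 25, 47]
Tree (level-order array): [3, None, 19, 14, 30, None, None, 25, 46, None, None, None, 47]
BFS from the root, enqueuing left then right child of each popped node:
  queue [3] -> pop 3, enqueue [19], visited so far: [3]
  queue [19] -> pop 19, enqueue [14, 30], visited so far: [3, 19]
  queue [14, 30] -> pop 14, enqueue [none], visited so far: [3, 19, 14]
  queue [30] -> pop 30, enqueue [25, 46], visited so far: [3, 19, 14, 30]
  queue [25, 46] -> pop 25, enqueue [none], visited so far: [3, 19, 14, 30, 25]
  queue [46] -> pop 46, enqueue [47], visited so far: [3, 19, 14, 30, 25, 46]
  queue [47] -> pop 47, enqueue [none], visited so far: [3, 19, 14, 30, 25, 46, 47]
Result: [3, 19, 14, 30, 25, 46, 47]


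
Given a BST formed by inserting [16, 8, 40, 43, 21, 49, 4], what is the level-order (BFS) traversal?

Tree insertion order: [16, 8, 40, 43, 21, 49, 4]
Tree (level-order array): [16, 8, 40, 4, None, 21, 43, None, None, None, None, None, 49]
BFS from the root, enqueuing left then right child of each popped node:
  queue [16] -> pop 16, enqueue [8, 40], visited so far: [16]
  queue [8, 40] -> pop 8, enqueue [4], visited so far: [16, 8]
  queue [40, 4] -> pop 40, enqueue [21, 43], visited so far: [16, 8, 40]
  queue [4, 21, 43] -> pop 4, enqueue [none], visited so far: [16, 8, 40, 4]
  queue [21, 43] -> pop 21, enqueue [none], visited so far: [16, 8, 40, 4, 21]
  queue [43] -> pop 43, enqueue [49], visited so far: [16, 8, 40, 4, 21, 43]
  queue [49] -> pop 49, enqueue [none], visited so far: [16, 8, 40, 4, 21, 43, 49]
Result: [16, 8, 40, 4, 21, 43, 49]


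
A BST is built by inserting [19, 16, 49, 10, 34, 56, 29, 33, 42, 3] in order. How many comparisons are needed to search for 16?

Search path for 16: 19 -> 16
Found: True
Comparisons: 2


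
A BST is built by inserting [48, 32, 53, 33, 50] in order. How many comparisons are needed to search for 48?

Search path for 48: 48
Found: True
Comparisons: 1


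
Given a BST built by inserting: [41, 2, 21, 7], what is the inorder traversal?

Tree insertion order: [41, 2, 21, 7]
Tree (level-order array): [41, 2, None, None, 21, 7]
Inorder traversal: [2, 7, 21, 41]


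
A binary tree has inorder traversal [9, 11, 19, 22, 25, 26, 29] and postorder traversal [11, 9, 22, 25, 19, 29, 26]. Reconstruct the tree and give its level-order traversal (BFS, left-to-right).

Inorder:   [9, 11, 19, 22, 25, 26, 29]
Postorder: [11, 9, 22, 25, 19, 29, 26]
Algorithm: postorder visits root last, so walk postorder right-to-left;
each value is the root of the current inorder slice — split it at that
value, recurse on the right subtree first, then the left.
Recursive splits:
  root=26; inorder splits into left=[9, 11, 19, 22, 25], right=[29]
  root=29; inorder splits into left=[], right=[]
  root=19; inorder splits into left=[9, 11], right=[22, 25]
  root=25; inorder splits into left=[22], right=[]
  root=22; inorder splits into left=[], right=[]
  root=9; inorder splits into left=[], right=[11]
  root=11; inorder splits into left=[], right=[]
Reconstructed level-order: [26, 19, 29, 9, 25, 11, 22]


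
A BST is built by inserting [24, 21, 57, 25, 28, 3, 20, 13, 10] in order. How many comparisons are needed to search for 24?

Search path for 24: 24
Found: True
Comparisons: 1


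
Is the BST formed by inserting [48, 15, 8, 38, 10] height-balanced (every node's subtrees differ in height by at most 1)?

Tree (level-order array): [48, 15, None, 8, 38, None, 10]
Definition: a tree is height-balanced if, at every node, |h(left) - h(right)| <= 1 (empty subtree has height -1).
Bottom-up per-node check:
  node 10: h_left=-1, h_right=-1, diff=0 [OK], height=0
  node 8: h_left=-1, h_right=0, diff=1 [OK], height=1
  node 38: h_left=-1, h_right=-1, diff=0 [OK], height=0
  node 15: h_left=1, h_right=0, diff=1 [OK], height=2
  node 48: h_left=2, h_right=-1, diff=3 [FAIL (|2--1|=3 > 1)], height=3
Node 48 violates the condition: |2 - -1| = 3 > 1.
Result: Not balanced


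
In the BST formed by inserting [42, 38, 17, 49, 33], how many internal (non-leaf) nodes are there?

Tree built from: [42, 38, 17, 49, 33]
Tree (level-order array): [42, 38, 49, 17, None, None, None, None, 33]
Rule: An internal node has at least one child.
Per-node child counts:
  node 42: 2 child(ren)
  node 38: 1 child(ren)
  node 17: 1 child(ren)
  node 33: 0 child(ren)
  node 49: 0 child(ren)
Matching nodes: [42, 38, 17]
Count of internal (non-leaf) nodes: 3


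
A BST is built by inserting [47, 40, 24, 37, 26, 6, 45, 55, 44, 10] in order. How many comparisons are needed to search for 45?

Search path for 45: 47 -> 40 -> 45
Found: True
Comparisons: 3


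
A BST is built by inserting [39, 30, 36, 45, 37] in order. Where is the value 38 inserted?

Starting tree (level order): [39, 30, 45, None, 36, None, None, None, 37]
Insertion path: 39 -> 30 -> 36 -> 37
Result: insert 38 as right child of 37
Final tree (level order): [39, 30, 45, None, 36, None, None, None, 37, None, 38]


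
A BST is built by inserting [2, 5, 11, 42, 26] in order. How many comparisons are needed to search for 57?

Search path for 57: 2 -> 5 -> 11 -> 42
Found: False
Comparisons: 4


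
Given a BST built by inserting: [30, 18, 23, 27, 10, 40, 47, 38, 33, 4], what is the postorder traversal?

Tree insertion order: [30, 18, 23, 27, 10, 40, 47, 38, 33, 4]
Tree (level-order array): [30, 18, 40, 10, 23, 38, 47, 4, None, None, 27, 33]
Postorder traversal: [4, 10, 27, 23, 18, 33, 38, 47, 40, 30]


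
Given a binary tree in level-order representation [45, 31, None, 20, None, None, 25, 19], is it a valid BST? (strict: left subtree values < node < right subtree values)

Level-order array: [45, 31, None, 20, None, None, 25, 19]
Validate using subtree bounds (lo, hi): at each node, require lo < value < hi,
then recurse left with hi=value and right with lo=value.
Preorder trace (stopping at first violation):
  at node 45 with bounds (-inf, +inf): OK
  at node 31 with bounds (-inf, 45): OK
  at node 20 with bounds (-inf, 31): OK
  at node 25 with bounds (20, 31): OK
  at node 19 with bounds (20, 25): VIOLATION
Node 19 violates its bound: not (20 < 19 < 25).
Result: Not a valid BST


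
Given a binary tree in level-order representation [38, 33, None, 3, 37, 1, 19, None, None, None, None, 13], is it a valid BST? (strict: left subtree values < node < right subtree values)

Level-order array: [38, 33, None, 3, 37, 1, 19, None, None, None, None, 13]
Validate using subtree bounds (lo, hi): at each node, require lo < value < hi,
then recurse left with hi=value and right with lo=value.
Preorder trace (stopping at first violation):
  at node 38 with bounds (-inf, +inf): OK
  at node 33 with bounds (-inf, 38): OK
  at node 3 with bounds (-inf, 33): OK
  at node 1 with bounds (-inf, 3): OK
  at node 19 with bounds (3, 33): OK
  at node 13 with bounds (3, 19): OK
  at node 37 with bounds (33, 38): OK
No violation found at any node.
Result: Valid BST


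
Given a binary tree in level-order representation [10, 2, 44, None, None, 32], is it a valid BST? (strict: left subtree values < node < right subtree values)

Level-order array: [10, 2, 44, None, None, 32]
Validate using subtree bounds (lo, hi): at each node, require lo < value < hi,
then recurse left with hi=value and right with lo=value.
Preorder trace (stopping at first violation):
  at node 10 with bounds (-inf, +inf): OK
  at node 2 with bounds (-inf, 10): OK
  at node 44 with bounds (10, +inf): OK
  at node 32 with bounds (10, 44): OK
No violation found at any node.
Result: Valid BST


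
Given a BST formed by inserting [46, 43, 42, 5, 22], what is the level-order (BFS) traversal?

Tree insertion order: [46, 43, 42, 5, 22]
Tree (level-order array): [46, 43, None, 42, None, 5, None, None, 22]
BFS from the root, enqueuing left then right child of each popped node:
  queue [46] -> pop 46, enqueue [43], visited so far: [46]
  queue [43] -> pop 43, enqueue [42], visited so far: [46, 43]
  queue [42] -> pop 42, enqueue [5], visited so far: [46, 43, 42]
  queue [5] -> pop 5, enqueue [22], visited so far: [46, 43, 42, 5]
  queue [22] -> pop 22, enqueue [none], visited so far: [46, 43, 42, 5, 22]
Result: [46, 43, 42, 5, 22]


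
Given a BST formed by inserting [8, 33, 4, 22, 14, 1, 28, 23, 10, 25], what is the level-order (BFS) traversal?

Tree insertion order: [8, 33, 4, 22, 14, 1, 28, 23, 10, 25]
Tree (level-order array): [8, 4, 33, 1, None, 22, None, None, None, 14, 28, 10, None, 23, None, None, None, None, 25]
BFS from the root, enqueuing left then right child of each popped node:
  queue [8] -> pop 8, enqueue [4, 33], visited so far: [8]
  queue [4, 33] -> pop 4, enqueue [1], visited so far: [8, 4]
  queue [33, 1] -> pop 33, enqueue [22], visited so far: [8, 4, 33]
  queue [1, 22] -> pop 1, enqueue [none], visited so far: [8, 4, 33, 1]
  queue [22] -> pop 22, enqueue [14, 28], visited so far: [8, 4, 33, 1, 22]
  queue [14, 28] -> pop 14, enqueue [10], visited so far: [8, 4, 33, 1, 22, 14]
  queue [28, 10] -> pop 28, enqueue [23], visited so far: [8, 4, 33, 1, 22, 14, 28]
  queue [10, 23] -> pop 10, enqueue [none], visited so far: [8, 4, 33, 1, 22, 14, 28, 10]
  queue [23] -> pop 23, enqueue [25], visited so far: [8, 4, 33, 1, 22, 14, 28, 10, 23]
  queue [25] -> pop 25, enqueue [none], visited so far: [8, 4, 33, 1, 22, 14, 28, 10, 23, 25]
Result: [8, 4, 33, 1, 22, 14, 28, 10, 23, 25]


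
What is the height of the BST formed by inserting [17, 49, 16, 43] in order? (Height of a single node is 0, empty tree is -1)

Insertion order: [17, 49, 16, 43]
Tree (level-order array): [17, 16, 49, None, None, 43]
Compute height bottom-up (empty subtree = -1):
  height(16) = 1 + max(-1, -1) = 0
  height(43) = 1 + max(-1, -1) = 0
  height(49) = 1 + max(0, -1) = 1
  height(17) = 1 + max(0, 1) = 2
Height = 2


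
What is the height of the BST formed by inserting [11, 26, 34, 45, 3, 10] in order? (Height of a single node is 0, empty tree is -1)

Insertion order: [11, 26, 34, 45, 3, 10]
Tree (level-order array): [11, 3, 26, None, 10, None, 34, None, None, None, 45]
Compute height bottom-up (empty subtree = -1):
  height(10) = 1 + max(-1, -1) = 0
  height(3) = 1 + max(-1, 0) = 1
  height(45) = 1 + max(-1, -1) = 0
  height(34) = 1 + max(-1, 0) = 1
  height(26) = 1 + max(-1, 1) = 2
  height(11) = 1 + max(1, 2) = 3
Height = 3


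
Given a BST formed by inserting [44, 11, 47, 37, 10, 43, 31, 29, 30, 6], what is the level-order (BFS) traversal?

Tree insertion order: [44, 11, 47, 37, 10, 43, 31, 29, 30, 6]
Tree (level-order array): [44, 11, 47, 10, 37, None, None, 6, None, 31, 43, None, None, 29, None, None, None, None, 30]
BFS from the root, enqueuing left then right child of each popped node:
  queue [44] -> pop 44, enqueue [11, 47], visited so far: [44]
  queue [11, 47] -> pop 11, enqueue [10, 37], visited so far: [44, 11]
  queue [47, 10, 37] -> pop 47, enqueue [none], visited so far: [44, 11, 47]
  queue [10, 37] -> pop 10, enqueue [6], visited so far: [44, 11, 47, 10]
  queue [37, 6] -> pop 37, enqueue [31, 43], visited so far: [44, 11, 47, 10, 37]
  queue [6, 31, 43] -> pop 6, enqueue [none], visited so far: [44, 11, 47, 10, 37, 6]
  queue [31, 43] -> pop 31, enqueue [29], visited so far: [44, 11, 47, 10, 37, 6, 31]
  queue [43, 29] -> pop 43, enqueue [none], visited so far: [44, 11, 47, 10, 37, 6, 31, 43]
  queue [29] -> pop 29, enqueue [30], visited so far: [44, 11, 47, 10, 37, 6, 31, 43, 29]
  queue [30] -> pop 30, enqueue [none], visited so far: [44, 11, 47, 10, 37, 6, 31, 43, 29, 30]
Result: [44, 11, 47, 10, 37, 6, 31, 43, 29, 30]


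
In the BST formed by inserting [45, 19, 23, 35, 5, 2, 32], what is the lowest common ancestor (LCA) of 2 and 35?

Tree insertion order: [45, 19, 23, 35, 5, 2, 32]
Tree (level-order array): [45, 19, None, 5, 23, 2, None, None, 35, None, None, 32]
In a BST, the LCA of p=2, q=35 is the first node v on the
root-to-leaf path with p <= v <= q (go left if both < v, right if both > v).
Walk from root:
  at 45: both 2 and 35 < 45, go left
  at 19: 2 <= 19 <= 35, this is the LCA
LCA = 19


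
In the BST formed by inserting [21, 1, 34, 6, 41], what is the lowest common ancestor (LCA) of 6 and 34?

Tree insertion order: [21, 1, 34, 6, 41]
Tree (level-order array): [21, 1, 34, None, 6, None, 41]
In a BST, the LCA of p=6, q=34 is the first node v on the
root-to-leaf path with p <= v <= q (go left if both < v, right if both > v).
Walk from root:
  at 21: 6 <= 21 <= 34, this is the LCA
LCA = 21


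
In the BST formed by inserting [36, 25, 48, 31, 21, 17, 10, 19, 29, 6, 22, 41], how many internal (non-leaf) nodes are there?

Tree built from: [36, 25, 48, 31, 21, 17, 10, 19, 29, 6, 22, 41]
Tree (level-order array): [36, 25, 48, 21, 31, 41, None, 17, 22, 29, None, None, None, 10, 19, None, None, None, None, 6]
Rule: An internal node has at least one child.
Per-node child counts:
  node 36: 2 child(ren)
  node 25: 2 child(ren)
  node 21: 2 child(ren)
  node 17: 2 child(ren)
  node 10: 1 child(ren)
  node 6: 0 child(ren)
  node 19: 0 child(ren)
  node 22: 0 child(ren)
  node 31: 1 child(ren)
  node 29: 0 child(ren)
  node 48: 1 child(ren)
  node 41: 0 child(ren)
Matching nodes: [36, 25, 21, 17, 10, 31, 48]
Count of internal (non-leaf) nodes: 7


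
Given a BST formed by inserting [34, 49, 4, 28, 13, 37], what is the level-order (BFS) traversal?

Tree insertion order: [34, 49, 4, 28, 13, 37]
Tree (level-order array): [34, 4, 49, None, 28, 37, None, 13]
BFS from the root, enqueuing left then right child of each popped node:
  queue [34] -> pop 34, enqueue [4, 49], visited so far: [34]
  queue [4, 49] -> pop 4, enqueue [28], visited so far: [34, 4]
  queue [49, 28] -> pop 49, enqueue [37], visited so far: [34, 4, 49]
  queue [28, 37] -> pop 28, enqueue [13], visited so far: [34, 4, 49, 28]
  queue [37, 13] -> pop 37, enqueue [none], visited so far: [34, 4, 49, 28, 37]
  queue [13] -> pop 13, enqueue [none], visited so far: [34, 4, 49, 28, 37, 13]
Result: [34, 4, 49, 28, 37, 13]


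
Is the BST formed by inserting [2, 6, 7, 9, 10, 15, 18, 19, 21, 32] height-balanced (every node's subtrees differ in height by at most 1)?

Tree (level-order array): [2, None, 6, None, 7, None, 9, None, 10, None, 15, None, 18, None, 19, None, 21, None, 32]
Definition: a tree is height-balanced if, at every node, |h(left) - h(right)| <= 1 (empty subtree has height -1).
Bottom-up per-node check:
  node 32: h_left=-1, h_right=-1, diff=0 [OK], height=0
  node 21: h_left=-1, h_right=0, diff=1 [OK], height=1
  node 19: h_left=-1, h_right=1, diff=2 [FAIL (|-1-1|=2 > 1)], height=2
  node 18: h_left=-1, h_right=2, diff=3 [FAIL (|-1-2|=3 > 1)], height=3
  node 15: h_left=-1, h_right=3, diff=4 [FAIL (|-1-3|=4 > 1)], height=4
  node 10: h_left=-1, h_right=4, diff=5 [FAIL (|-1-4|=5 > 1)], height=5
  node 9: h_left=-1, h_right=5, diff=6 [FAIL (|-1-5|=6 > 1)], height=6
  node 7: h_left=-1, h_right=6, diff=7 [FAIL (|-1-6|=7 > 1)], height=7
  node 6: h_left=-1, h_right=7, diff=8 [FAIL (|-1-7|=8 > 1)], height=8
  node 2: h_left=-1, h_right=8, diff=9 [FAIL (|-1-8|=9 > 1)], height=9
Node 19 violates the condition: |-1 - 1| = 2 > 1.
Result: Not balanced


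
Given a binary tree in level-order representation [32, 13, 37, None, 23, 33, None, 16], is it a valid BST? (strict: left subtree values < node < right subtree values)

Level-order array: [32, 13, 37, None, 23, 33, None, 16]
Validate using subtree bounds (lo, hi): at each node, require lo < value < hi,
then recurse left with hi=value and right with lo=value.
Preorder trace (stopping at first violation):
  at node 32 with bounds (-inf, +inf): OK
  at node 13 with bounds (-inf, 32): OK
  at node 23 with bounds (13, 32): OK
  at node 16 with bounds (13, 23): OK
  at node 37 with bounds (32, +inf): OK
  at node 33 with bounds (32, 37): OK
No violation found at any node.
Result: Valid BST


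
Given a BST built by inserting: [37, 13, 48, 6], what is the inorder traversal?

Tree insertion order: [37, 13, 48, 6]
Tree (level-order array): [37, 13, 48, 6]
Inorder traversal: [6, 13, 37, 48]


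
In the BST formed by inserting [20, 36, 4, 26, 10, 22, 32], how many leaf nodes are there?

Tree built from: [20, 36, 4, 26, 10, 22, 32]
Tree (level-order array): [20, 4, 36, None, 10, 26, None, None, None, 22, 32]
Rule: A leaf has 0 children.
Per-node child counts:
  node 20: 2 child(ren)
  node 4: 1 child(ren)
  node 10: 0 child(ren)
  node 36: 1 child(ren)
  node 26: 2 child(ren)
  node 22: 0 child(ren)
  node 32: 0 child(ren)
Matching nodes: [10, 22, 32]
Count of leaf nodes: 3


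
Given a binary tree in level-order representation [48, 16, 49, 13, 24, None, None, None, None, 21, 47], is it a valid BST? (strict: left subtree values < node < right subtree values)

Level-order array: [48, 16, 49, 13, 24, None, None, None, None, 21, 47]
Validate using subtree bounds (lo, hi): at each node, require lo < value < hi,
then recurse left with hi=value and right with lo=value.
Preorder trace (stopping at first violation):
  at node 48 with bounds (-inf, +inf): OK
  at node 16 with bounds (-inf, 48): OK
  at node 13 with bounds (-inf, 16): OK
  at node 24 with bounds (16, 48): OK
  at node 21 with bounds (16, 24): OK
  at node 47 with bounds (24, 48): OK
  at node 49 with bounds (48, +inf): OK
No violation found at any node.
Result: Valid BST


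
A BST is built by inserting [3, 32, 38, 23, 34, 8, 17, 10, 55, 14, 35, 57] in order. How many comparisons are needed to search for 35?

Search path for 35: 3 -> 32 -> 38 -> 34 -> 35
Found: True
Comparisons: 5


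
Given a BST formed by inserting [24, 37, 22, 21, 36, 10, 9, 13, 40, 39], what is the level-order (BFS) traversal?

Tree insertion order: [24, 37, 22, 21, 36, 10, 9, 13, 40, 39]
Tree (level-order array): [24, 22, 37, 21, None, 36, 40, 10, None, None, None, 39, None, 9, 13]
BFS from the root, enqueuing left then right child of each popped node:
  queue [24] -> pop 24, enqueue [22, 37], visited so far: [24]
  queue [22, 37] -> pop 22, enqueue [21], visited so far: [24, 22]
  queue [37, 21] -> pop 37, enqueue [36, 40], visited so far: [24, 22, 37]
  queue [21, 36, 40] -> pop 21, enqueue [10], visited so far: [24, 22, 37, 21]
  queue [36, 40, 10] -> pop 36, enqueue [none], visited so far: [24, 22, 37, 21, 36]
  queue [40, 10] -> pop 40, enqueue [39], visited so far: [24, 22, 37, 21, 36, 40]
  queue [10, 39] -> pop 10, enqueue [9, 13], visited so far: [24, 22, 37, 21, 36, 40, 10]
  queue [39, 9, 13] -> pop 39, enqueue [none], visited so far: [24, 22, 37, 21, 36, 40, 10, 39]
  queue [9, 13] -> pop 9, enqueue [none], visited so far: [24, 22, 37, 21, 36, 40, 10, 39, 9]
  queue [13] -> pop 13, enqueue [none], visited so far: [24, 22, 37, 21, 36, 40, 10, 39, 9, 13]
Result: [24, 22, 37, 21, 36, 40, 10, 39, 9, 13]


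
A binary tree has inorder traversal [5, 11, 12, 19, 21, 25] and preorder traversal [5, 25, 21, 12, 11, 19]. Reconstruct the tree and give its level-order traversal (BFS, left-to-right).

Inorder:  [5, 11, 12, 19, 21, 25]
Preorder: [5, 25, 21, 12, 11, 19]
Algorithm: preorder visits root first, so consume preorder in order;
for each root, split the current inorder slice at that value into
left-subtree inorder and right-subtree inorder, then recurse.
Recursive splits:
  root=5; inorder splits into left=[], right=[11, 12, 19, 21, 25]
  root=25; inorder splits into left=[11, 12, 19, 21], right=[]
  root=21; inorder splits into left=[11, 12, 19], right=[]
  root=12; inorder splits into left=[11], right=[19]
  root=11; inorder splits into left=[], right=[]
  root=19; inorder splits into left=[], right=[]
Reconstructed level-order: [5, 25, 21, 12, 11, 19]


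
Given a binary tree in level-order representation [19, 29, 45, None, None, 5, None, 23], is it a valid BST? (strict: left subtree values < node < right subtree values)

Level-order array: [19, 29, 45, None, None, 5, None, 23]
Validate using subtree bounds (lo, hi): at each node, require lo < value < hi,
then recurse left with hi=value and right with lo=value.
Preorder trace (stopping at first violation):
  at node 19 with bounds (-inf, +inf): OK
  at node 29 with bounds (-inf, 19): VIOLATION
Node 29 violates its bound: not (-inf < 29 < 19).
Result: Not a valid BST


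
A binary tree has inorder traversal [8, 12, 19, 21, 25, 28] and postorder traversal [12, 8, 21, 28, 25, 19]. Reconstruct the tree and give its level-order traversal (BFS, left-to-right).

Inorder:   [8, 12, 19, 21, 25, 28]
Postorder: [12, 8, 21, 28, 25, 19]
Algorithm: postorder visits root last, so walk postorder right-to-left;
each value is the root of the current inorder slice — split it at that
value, recurse on the right subtree first, then the left.
Recursive splits:
  root=19; inorder splits into left=[8, 12], right=[21, 25, 28]
  root=25; inorder splits into left=[21], right=[28]
  root=28; inorder splits into left=[], right=[]
  root=21; inorder splits into left=[], right=[]
  root=8; inorder splits into left=[], right=[12]
  root=12; inorder splits into left=[], right=[]
Reconstructed level-order: [19, 8, 25, 12, 21, 28]


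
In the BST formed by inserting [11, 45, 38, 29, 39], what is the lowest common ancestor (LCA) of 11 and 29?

Tree insertion order: [11, 45, 38, 29, 39]
Tree (level-order array): [11, None, 45, 38, None, 29, 39]
In a BST, the LCA of p=11, q=29 is the first node v on the
root-to-leaf path with p <= v <= q (go left if both < v, right if both > v).
Walk from root:
  at 11: 11 <= 11 <= 29, this is the LCA
LCA = 11


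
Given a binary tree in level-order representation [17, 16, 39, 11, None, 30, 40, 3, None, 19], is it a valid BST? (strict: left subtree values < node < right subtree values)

Level-order array: [17, 16, 39, 11, None, 30, 40, 3, None, 19]
Validate using subtree bounds (lo, hi): at each node, require lo < value < hi,
then recurse left with hi=value and right with lo=value.
Preorder trace (stopping at first violation):
  at node 17 with bounds (-inf, +inf): OK
  at node 16 with bounds (-inf, 17): OK
  at node 11 with bounds (-inf, 16): OK
  at node 3 with bounds (-inf, 11): OK
  at node 39 with bounds (17, +inf): OK
  at node 30 with bounds (17, 39): OK
  at node 19 with bounds (17, 30): OK
  at node 40 with bounds (39, +inf): OK
No violation found at any node.
Result: Valid BST


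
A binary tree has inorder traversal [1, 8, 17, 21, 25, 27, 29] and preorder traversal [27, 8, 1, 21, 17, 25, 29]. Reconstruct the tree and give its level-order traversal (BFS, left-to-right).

Inorder:  [1, 8, 17, 21, 25, 27, 29]
Preorder: [27, 8, 1, 21, 17, 25, 29]
Algorithm: preorder visits root first, so consume preorder in order;
for each root, split the current inorder slice at that value into
left-subtree inorder and right-subtree inorder, then recurse.
Recursive splits:
  root=27; inorder splits into left=[1, 8, 17, 21, 25], right=[29]
  root=8; inorder splits into left=[1], right=[17, 21, 25]
  root=1; inorder splits into left=[], right=[]
  root=21; inorder splits into left=[17], right=[25]
  root=17; inorder splits into left=[], right=[]
  root=25; inorder splits into left=[], right=[]
  root=29; inorder splits into left=[], right=[]
Reconstructed level-order: [27, 8, 29, 1, 21, 17, 25]


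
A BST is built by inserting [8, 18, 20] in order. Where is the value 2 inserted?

Starting tree (level order): [8, None, 18, None, 20]
Insertion path: 8
Result: insert 2 as left child of 8
Final tree (level order): [8, 2, 18, None, None, None, 20]


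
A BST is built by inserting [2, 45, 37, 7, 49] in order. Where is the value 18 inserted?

Starting tree (level order): [2, None, 45, 37, 49, 7]
Insertion path: 2 -> 45 -> 37 -> 7
Result: insert 18 as right child of 7
Final tree (level order): [2, None, 45, 37, 49, 7, None, None, None, None, 18]


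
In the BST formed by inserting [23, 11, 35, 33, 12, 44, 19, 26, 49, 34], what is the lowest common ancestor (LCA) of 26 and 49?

Tree insertion order: [23, 11, 35, 33, 12, 44, 19, 26, 49, 34]
Tree (level-order array): [23, 11, 35, None, 12, 33, 44, None, 19, 26, 34, None, 49]
In a BST, the LCA of p=26, q=49 is the first node v on the
root-to-leaf path with p <= v <= q (go left if both < v, right if both > v).
Walk from root:
  at 23: both 26 and 49 > 23, go right
  at 35: 26 <= 35 <= 49, this is the LCA
LCA = 35


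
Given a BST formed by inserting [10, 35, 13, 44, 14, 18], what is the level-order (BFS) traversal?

Tree insertion order: [10, 35, 13, 44, 14, 18]
Tree (level-order array): [10, None, 35, 13, 44, None, 14, None, None, None, 18]
BFS from the root, enqueuing left then right child of each popped node:
  queue [10] -> pop 10, enqueue [35], visited so far: [10]
  queue [35] -> pop 35, enqueue [13, 44], visited so far: [10, 35]
  queue [13, 44] -> pop 13, enqueue [14], visited so far: [10, 35, 13]
  queue [44, 14] -> pop 44, enqueue [none], visited so far: [10, 35, 13, 44]
  queue [14] -> pop 14, enqueue [18], visited so far: [10, 35, 13, 44, 14]
  queue [18] -> pop 18, enqueue [none], visited so far: [10, 35, 13, 44, 14, 18]
Result: [10, 35, 13, 44, 14, 18]


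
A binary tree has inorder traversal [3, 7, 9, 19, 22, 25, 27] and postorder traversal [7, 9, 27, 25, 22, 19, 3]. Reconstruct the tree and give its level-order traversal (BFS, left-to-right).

Inorder:   [3, 7, 9, 19, 22, 25, 27]
Postorder: [7, 9, 27, 25, 22, 19, 3]
Algorithm: postorder visits root last, so walk postorder right-to-left;
each value is the root of the current inorder slice — split it at that
value, recurse on the right subtree first, then the left.
Recursive splits:
  root=3; inorder splits into left=[], right=[7, 9, 19, 22, 25, 27]
  root=19; inorder splits into left=[7, 9], right=[22, 25, 27]
  root=22; inorder splits into left=[], right=[25, 27]
  root=25; inorder splits into left=[], right=[27]
  root=27; inorder splits into left=[], right=[]
  root=9; inorder splits into left=[7], right=[]
  root=7; inorder splits into left=[], right=[]
Reconstructed level-order: [3, 19, 9, 22, 7, 25, 27]
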